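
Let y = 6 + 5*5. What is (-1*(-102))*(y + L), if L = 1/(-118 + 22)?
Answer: 50575/16 ≈ 3160.9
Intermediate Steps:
y = 31 (y = 6 + 25 = 31)
L = -1/96 (L = 1/(-96) = -1/96 ≈ -0.010417)
(-1*(-102))*(y + L) = (-1*(-102))*(31 - 1/96) = 102*(2975/96) = 50575/16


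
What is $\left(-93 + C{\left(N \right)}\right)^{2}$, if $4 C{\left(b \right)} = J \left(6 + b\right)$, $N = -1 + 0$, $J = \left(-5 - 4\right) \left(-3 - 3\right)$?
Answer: $\frac{2601}{4} \approx 650.25$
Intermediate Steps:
$J = 54$ ($J = \left(-9\right) \left(-6\right) = 54$)
$N = -1$
$C{\left(b \right)} = 81 + \frac{27 b}{2}$ ($C{\left(b \right)} = \frac{54 \left(6 + b\right)}{4} = \frac{324 + 54 b}{4} = 81 + \frac{27 b}{2}$)
$\left(-93 + C{\left(N \right)}\right)^{2} = \left(-93 + \left(81 + \frac{27}{2} \left(-1\right)\right)\right)^{2} = \left(-93 + \left(81 - \frac{27}{2}\right)\right)^{2} = \left(-93 + \frac{135}{2}\right)^{2} = \left(- \frac{51}{2}\right)^{2} = \frac{2601}{4}$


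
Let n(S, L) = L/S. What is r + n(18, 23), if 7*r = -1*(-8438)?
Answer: 152045/126 ≈ 1206.7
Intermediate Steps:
r = 8438/7 (r = (-1*(-8438))/7 = (⅐)*8438 = 8438/7 ≈ 1205.4)
r + n(18, 23) = 8438/7 + 23/18 = 152045/126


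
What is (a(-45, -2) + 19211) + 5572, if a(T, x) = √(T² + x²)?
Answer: 24783 + √2029 ≈ 24828.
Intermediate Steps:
(a(-45, -2) + 19211) + 5572 = (√((-45)² + (-2)²) + 19211) + 5572 = (√(2025 + 4) + 19211) + 5572 = (√2029 + 19211) + 5572 = (19211 + √2029) + 5572 = 24783 + √2029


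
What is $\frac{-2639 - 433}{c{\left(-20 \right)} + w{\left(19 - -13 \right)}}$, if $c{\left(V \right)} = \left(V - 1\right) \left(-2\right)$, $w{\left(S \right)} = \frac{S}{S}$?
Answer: $- \frac{3072}{43} \approx -71.442$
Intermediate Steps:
$w{\left(S \right)} = 1$
$c{\left(V \right)} = 2 - 2 V$ ($c{\left(V \right)} = \left(-1 + V\right) \left(-2\right) = 2 - 2 V$)
$\frac{-2639 - 433}{c{\left(-20 \right)} + w{\left(19 - -13 \right)}} = \frac{-2639 - 433}{\left(2 - -40\right) + 1} = - \frac{3072}{\left(2 + 40\right) + 1} = - \frac{3072}{42 + 1} = - \frac{3072}{43}$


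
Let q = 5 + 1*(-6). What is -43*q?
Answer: 43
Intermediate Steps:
q = -1 (q = 5 - 6 = -1)
-43*q = -43*(-1) = 43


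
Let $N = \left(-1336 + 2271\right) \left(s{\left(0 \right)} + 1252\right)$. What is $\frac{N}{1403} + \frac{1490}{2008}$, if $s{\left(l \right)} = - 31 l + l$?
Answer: $\frac{1176347715}{1408612} \approx 835.11$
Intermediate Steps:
$s{\left(l \right)} = - 30 l$
$N = 1170620$ ($N = \left(-1336 + 2271\right) \left(\left(-30\right) 0 + 1252\right) = 935 \left(0 + 1252\right) = 935 \cdot 1252 = 1170620$)
$\frac{N}{1403} + \frac{1490}{2008} = \frac{1170620}{1403} + \frac{1490}{2008} = 1170620 \cdot \frac{1}{1403} + 1490 \cdot \frac{1}{2008} = \frac{1170620}{1403} + \frac{745}{1004} = \frac{1176347715}{1408612}$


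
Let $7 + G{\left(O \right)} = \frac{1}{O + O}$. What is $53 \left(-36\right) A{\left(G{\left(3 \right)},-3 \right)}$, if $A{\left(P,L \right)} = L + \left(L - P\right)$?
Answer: $-1590$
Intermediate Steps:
$G{\left(O \right)} = -7 + \frac{1}{2 O}$ ($G{\left(O \right)} = -7 + \frac{1}{O + O} = -7 + \frac{1}{2 O}$)
$A{\left(P,L \right)} = - P + 2 L$
$53 \left(-36\right) A{\left(G{\left(3 \right)},-3 \right)} = 53 \left(-36\right) \left(- (-7 + \frac{1}{2 \cdot 3}) + 2 \left(-3\right)\right) = - 1908 \left(- (-7 + \frac{1}{2} \cdot \frac{1}{3}) - 6\right) = - 1908 \left(- (-7 + \frac{1}{6}) - 6\right) = - 1908 \left(\left(-1\right) \left(- \frac{41}{6}\right) - 6\right) = - 1908 \left(\frac{41}{6} - 6\right) = \left(-1908\right) \frac{5}{6} = -1590$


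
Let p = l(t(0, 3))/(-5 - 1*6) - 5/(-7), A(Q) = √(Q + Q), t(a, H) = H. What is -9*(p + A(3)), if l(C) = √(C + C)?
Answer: -45/7 - 90*√6/11 ≈ -26.470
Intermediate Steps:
l(C) = √2*√C (l(C) = √(2*C) = √2*√C)
A(Q) = √2*√Q (A(Q) = √(2*Q) = √2*√Q)
p = 5/7 - √6/11 (p = (√2*√3)/(-5 - 1*6) - 5/(-7) = √6/(-5 - 6) - 5*(-⅐) = √6/(-11) + 5/7 = √6*(-1/11) + 5/7 = -√6/11 + 5/7 = 5/7 - √6/11 ≈ 0.49160)
-9*(p + A(3)) = -9*((5/7 - √6/11) + √2*√3) = -9*((5/7 - √6/11) + √6) = -9*(5/7 + 10*√6/11) = -45/7 - 90*√6/11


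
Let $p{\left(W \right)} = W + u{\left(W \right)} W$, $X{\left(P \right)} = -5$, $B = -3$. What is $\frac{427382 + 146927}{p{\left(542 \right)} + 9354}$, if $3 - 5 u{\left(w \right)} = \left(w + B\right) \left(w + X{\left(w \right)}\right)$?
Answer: $- \frac{574309}{31365400} \approx -0.01831$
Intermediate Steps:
$u{\left(w \right)} = \frac{3}{5} - \frac{\left(-5 + w\right) \left(-3 + w\right)}{5}$ ($u{\left(w \right)} = \frac{3}{5} - \frac{\left(w - 3\right) \left(w - 5\right)}{5} = \frac{3}{5} - \frac{\left(-3 + w\right) \left(-5 + w\right)}{5} = \frac{3}{5} - \frac{\left(-5 + w\right) \left(-3 + w\right)}{5}$)
$p{\left(W \right)} = W + W \left(- \frac{12}{5} - \frac{W^{2}}{5} + \frac{8 W}{5}\right)$ ($p{\left(W \right)} = W + \left(- \frac{12}{5} - \frac{W^{2}}{5} + \frac{8 W}{5}\right) W = W + W \left(- \frac{12}{5} - \frac{W^{2}}{5} + \frac{8 W}{5}\right)$)
$\frac{427382 + 146927}{p{\left(542 \right)} + 9354} = \frac{427382 + 146927}{\frac{1}{5} \cdot 542 \left(-7 - 542^{2} + 8 \cdot 542\right) + 9354} = \frac{574309}{\frac{1}{5} \cdot 542 \left(-7 - 293764 + 4336\right) + 9354} = \frac{574309}{\frac{1}{5} \cdot 542 \left(-289435\right) + 9354} = \frac{574309}{-31374754 + 9354} = \frac{574309}{-31365400} = 574309 \left(- \frac{1}{31365400}\right) = - \frac{574309}{31365400}$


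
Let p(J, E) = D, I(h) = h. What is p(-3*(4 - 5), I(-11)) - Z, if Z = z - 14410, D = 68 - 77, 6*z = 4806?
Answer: 13600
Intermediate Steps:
z = 801 (z = (⅙)*4806 = 801)
D = -9
p(J, E) = -9
Z = -13609 (Z = 801 - 14410 = -13609)
p(-3*(4 - 5), I(-11)) - Z = -9 - 1*(-13609) = -9 + 13609 = 13600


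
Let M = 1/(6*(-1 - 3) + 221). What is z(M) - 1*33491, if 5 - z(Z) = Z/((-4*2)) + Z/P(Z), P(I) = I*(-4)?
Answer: -52773541/1576 ≈ -33486.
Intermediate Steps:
P(I) = -4*I
M = 1/197 (M = 1/(6*(-4) + 221) = 1/(-24 + 221) = 1/197 ≈ 0.0050761)
z(Z) = 21/4 + Z/8 (z(Z) = 5 - (Z/((-4*2)) + Z/((-4*Z))) = 5 - (Z/(-8) + Z*(-1/(4*Z))) = 5 - (Z*(-1/8) - 1/4) = 5 - (-Z/8 - 1/4) = 5 - (-1/4 - Z/8) = 5 + (1/4 + Z/8) = 21/4 + Z/8)
z(M) - 1*33491 = (21/4 + (1/8)*(1/197)) - 1*33491 = (21/4 + 1/1576) - 33491 = 8275/1576 - 33491 = -52773541/1576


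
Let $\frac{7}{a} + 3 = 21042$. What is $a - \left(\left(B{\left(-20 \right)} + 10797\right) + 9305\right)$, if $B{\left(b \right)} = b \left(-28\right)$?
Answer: $- \frac{434707811}{21039} \approx -20662.0$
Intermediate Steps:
$a = \frac{7}{21039}$ ($a = \frac{7}{-3 + 21042} = \frac{7}{21039} \approx 0.00033272$)
$B{\left(b \right)} = - 28 b$
$a - \left(\left(B{\left(-20 \right)} + 10797\right) + 9305\right) = \frac{7}{21039} - \left(\left(\left(-28\right) \left(-20\right) + 10797\right) + 9305\right) = \frac{7}{21039} - \left(\left(560 + 10797\right) + 9305\right) = \frac{7}{21039} - \left(11357 + 9305\right) = \frac{7}{21039} - 20662 = - \frac{434707811}{21039}$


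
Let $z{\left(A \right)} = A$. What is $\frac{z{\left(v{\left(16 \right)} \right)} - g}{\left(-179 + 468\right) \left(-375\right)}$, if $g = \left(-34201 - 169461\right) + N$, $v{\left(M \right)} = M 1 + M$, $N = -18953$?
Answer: $- \frac{222647}{108375} \approx -2.0544$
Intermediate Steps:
$v{\left(M \right)} = 2 M$ ($v{\left(M \right)} = M + M = 2 M$)
$g = -222615$ ($g = \left(-34201 - 169461\right) - 18953 = -203662 - 18953 = -222615$)
$\frac{z{\left(v{\left(16 \right)} \right)} - g}{\left(-179 + 468\right) \left(-375\right)} = \frac{2 \cdot 16 - -222615}{\left(-179 + 468\right) \left(-375\right)} = \frac{32 + 222615}{289 \left(-375\right)} = \frac{222647}{-108375} = 222647 \left(- \frac{1}{108375}\right) = - \frac{222647}{108375}$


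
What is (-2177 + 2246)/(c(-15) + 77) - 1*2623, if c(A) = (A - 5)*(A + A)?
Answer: -1775702/677 ≈ -2622.9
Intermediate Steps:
c(A) = 2*A*(-5 + A) (c(A) = (-5 + A)*(2*A) = 2*A*(-5 + A))
(-2177 + 2246)/(c(-15) + 77) - 1*2623 = (-2177 + 2246)/(2*(-15)*(-5 - 15) + 77) - 1*2623 = 69/(2*(-15)*(-20) + 77) - 2623 = 69/(600 + 77) - 2623 = 69/677 - 2623 = -1775702/677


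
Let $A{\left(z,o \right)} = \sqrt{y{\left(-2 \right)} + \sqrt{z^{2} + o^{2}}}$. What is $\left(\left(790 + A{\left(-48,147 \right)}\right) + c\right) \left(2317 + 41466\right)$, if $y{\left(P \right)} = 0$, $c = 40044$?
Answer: $1787835022 + 43783 \sqrt{3} \sqrt[4]{2657} \approx 1.7884 \cdot 10^{9}$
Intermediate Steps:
$A{\left(z,o \right)} = \sqrt[4]{o^{2} + z^{2}}$ ($A{\left(z,o \right)} = \sqrt{0 + \sqrt{z^{2} + o^{2}}} = \sqrt{0 + \sqrt{o^{2} + z^{2}}} = \sqrt{\sqrt{o^{2} + z^{2}}} = \sqrt[4]{o^{2} + z^{2}}$)
$\left(\left(790 + A{\left(-48,147 \right)}\right) + c\right) \left(2317 + 41466\right) = \left(\left(790 + \sqrt[4]{147^{2} + \left(-48\right)^{2}}\right) + 40044\right) \left(2317 + 41466\right) = \left(\left(790 + \sqrt[4]{21609 + 2304}\right) + 40044\right) 43783 = \left(\left(790 + \sqrt[4]{23913}\right) + 40044\right) 43783 = \left(\left(790 + \sqrt{3} \sqrt[4]{2657}\right) + 40044\right) 43783 = \left(40834 + \sqrt{3} \sqrt[4]{2657}\right) 43783 = 1787835022 + 43783 \sqrt{3} \sqrt[4]{2657}$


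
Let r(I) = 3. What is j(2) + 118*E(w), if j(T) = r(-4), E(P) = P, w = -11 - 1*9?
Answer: -2357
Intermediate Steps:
w = -20 (w = -11 - 9 = -20)
j(T) = 3
j(2) + 118*E(w) = 3 + 118*(-20) = 3 - 2360 = -2357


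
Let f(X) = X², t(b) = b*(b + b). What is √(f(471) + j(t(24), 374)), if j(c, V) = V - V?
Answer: 471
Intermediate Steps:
t(b) = 2*b² (t(b) = b*(2*b) = 2*b²)
j(c, V) = 0
√(f(471) + j(t(24), 374)) = √(471² + 0) = √(221841 + 0) = √221841 = 471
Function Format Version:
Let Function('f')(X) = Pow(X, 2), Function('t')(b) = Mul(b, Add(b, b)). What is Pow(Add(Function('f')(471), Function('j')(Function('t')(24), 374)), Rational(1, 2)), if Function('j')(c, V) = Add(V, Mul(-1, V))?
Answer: 471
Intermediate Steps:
Function('t')(b) = Mul(2, Pow(b, 2)) (Function('t')(b) = Mul(b, Mul(2, b)) = Mul(2, Pow(b, 2)))
Function('j')(c, V) = 0
Pow(Add(Function('f')(471), Function('j')(Function('t')(24), 374)), Rational(1, 2)) = Pow(Add(Pow(471, 2), 0), Rational(1, 2)) = Pow(Add(221841, 0), Rational(1, 2)) = Pow(221841, Rational(1, 2)) = 471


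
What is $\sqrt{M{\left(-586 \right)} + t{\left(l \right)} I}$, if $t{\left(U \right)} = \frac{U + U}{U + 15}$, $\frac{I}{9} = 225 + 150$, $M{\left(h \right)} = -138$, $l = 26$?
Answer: $\frac{\sqrt{6963522}}{41} \approx 64.362$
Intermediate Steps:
$I = 3375$ ($I = 9 \left(225 + 150\right) = 9 \cdot 375 = 3375$)
$t{\left(U \right)} = \frac{2 U}{15 + U}$
$\sqrt{M{\left(-586 \right)} + t{\left(l \right)} I} = \sqrt{-138 + 2 \cdot 26 \frac{1}{15 + 26} \cdot 3375} = \sqrt{-138 + 2 \cdot 26 \cdot \frac{1}{41} \cdot 3375} = \sqrt{-138 + \frac{52}{41} \cdot 3375} = \sqrt{-138 + \frac{175500}{41}} = \sqrt{\frac{169842}{41}} = \frac{\sqrt{6963522}}{41}$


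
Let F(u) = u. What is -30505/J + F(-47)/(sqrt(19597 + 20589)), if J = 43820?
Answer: -6101/8764 - 47*sqrt(40186)/40186 ≈ -0.93060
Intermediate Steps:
-30505/J + F(-47)/(sqrt(19597 + 20589)) = -30505/43820 - 47/sqrt(19597 + 20589) = -30505*1/43820 - 47*sqrt(40186)/40186 = -6101/8764 - 47*sqrt(40186)/40186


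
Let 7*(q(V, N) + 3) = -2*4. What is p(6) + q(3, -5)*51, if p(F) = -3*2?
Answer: -1521/7 ≈ -217.29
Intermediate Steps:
q(V, N) = -29/7 (q(V, N) = -3 + (-2*4)/7 = -3 + (⅐)*(-8) = -3 - 8/7 = -29/7)
p(F) = -6
p(6) + q(3, -5)*51 = -6 - 29/7*51 = -6 - 1479/7 = -1521/7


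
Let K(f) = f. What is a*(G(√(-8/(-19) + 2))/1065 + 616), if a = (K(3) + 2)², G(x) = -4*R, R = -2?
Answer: 3280240/213 ≈ 15400.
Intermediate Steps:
G(x) = 8 (G(x) = -4*(-2) = 8)
a = 25 (a = (3 + 2)² = 5² = 25)
a*(G(√(-8/(-19) + 2))/1065 + 616) = 25*(8/1065 + 616) = 25*(656048/1065) = 3280240/213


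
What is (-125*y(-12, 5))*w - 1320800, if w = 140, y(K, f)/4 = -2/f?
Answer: -1292800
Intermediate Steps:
y(K, f) = -8/f (y(K, f) = 4*(-2/f) = -8/f)
(-125*y(-12, 5))*w - 1320800 = -(-1000)/5*140 - 1320800 = -125*(-8/5)*140 - 1320800 = 200*140 - 1320800 = 28000 - 1320800 = -1292800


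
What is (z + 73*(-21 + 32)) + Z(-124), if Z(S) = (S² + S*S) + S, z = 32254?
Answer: 63685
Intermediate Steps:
Z(S) = S + 2*S² (Z(S) = (S² + S²) + S = 2*S² + S = S + 2*S²)
(z + 73*(-21 + 32)) + Z(-124) = (32254 + 73*(-21 + 32)) - 124*(1 + 2*(-124)) = (32254 + 73*11) - 124*(1 - 248) = (32254 + 803) - 124*(-247) = 33057 + 30628 = 63685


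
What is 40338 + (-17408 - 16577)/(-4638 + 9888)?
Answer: 6049729/150 ≈ 40332.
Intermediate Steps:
40338 + (-17408 - 16577)/(-4638 + 9888) = 40338 - 33985/5250 = 40338 - 33985*1/5250 = 40338 - 971/150 = 6049729/150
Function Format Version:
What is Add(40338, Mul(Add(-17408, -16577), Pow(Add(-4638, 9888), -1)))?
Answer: Rational(6049729, 150) ≈ 40332.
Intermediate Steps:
Add(40338, Mul(Add(-17408, -16577), Pow(Add(-4638, 9888), -1))) = Add(40338, Mul(-33985, Pow(5250, -1))) = Add(40338, Mul(-33985, Rational(1, 5250))) = Add(40338, Rational(-971, 150)) = Rational(6049729, 150)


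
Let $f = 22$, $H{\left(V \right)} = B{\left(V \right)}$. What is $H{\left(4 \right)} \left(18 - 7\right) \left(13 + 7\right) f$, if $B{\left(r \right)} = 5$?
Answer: $24200$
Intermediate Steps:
$H{\left(V \right)} = 5$
$H{\left(4 \right)} \left(18 - 7\right) \left(13 + 7\right) f = 5 \left(18 - 7\right) \left(13 + 7\right) 22 = 5 \cdot 11 \cdot 20 \cdot 22 = 5 \cdot 220 \cdot 22 = 1100 \cdot 22 = 24200$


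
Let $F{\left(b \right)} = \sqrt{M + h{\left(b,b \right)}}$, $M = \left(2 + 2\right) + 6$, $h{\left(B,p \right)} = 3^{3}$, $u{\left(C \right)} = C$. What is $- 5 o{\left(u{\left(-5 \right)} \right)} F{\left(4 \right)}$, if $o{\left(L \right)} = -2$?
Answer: $10 \sqrt{37} \approx 60.828$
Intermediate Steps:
$h{\left(B,p \right)} = 27$
$M = 10$ ($M = 4 + 6 = 10$)
$F{\left(b \right)} = \sqrt{37}$ ($F{\left(b \right)} = \sqrt{10 + 27} = \sqrt{37}$)
$- 5 o{\left(u{\left(-5 \right)} \right)} F{\left(4 \right)} = \left(-5\right) \left(-2\right) \sqrt{37} = 10 \sqrt{37}$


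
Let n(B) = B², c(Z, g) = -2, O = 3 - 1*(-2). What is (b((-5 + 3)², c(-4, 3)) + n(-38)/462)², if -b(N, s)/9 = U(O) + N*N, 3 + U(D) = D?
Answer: 1346890000/53361 ≈ 25241.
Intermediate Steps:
O = 5 (O = 3 + 2 = 5)
U(D) = -3 + D
b(N, s) = -18 - 9*N² (b(N, s) = -9*((-3 + 5) + N*N) = -9*(2 + N²) = -18 - 9*N²)
(b((-5 + 3)², c(-4, 3)) + n(-38)/462)² = ((-18 - 9*(-5 + 3)⁴) + (-38)²/462)² = ((-18 - 9*((-2)²)²) + 1444*(1/462))² = ((-18 - 9*4²) + 722/231)² = ((-18 - 9*16) + 722/231)² = ((-18 - 144) + 722/231)² = (-162 + 722/231)² = (-36700/231)² = 1346890000/53361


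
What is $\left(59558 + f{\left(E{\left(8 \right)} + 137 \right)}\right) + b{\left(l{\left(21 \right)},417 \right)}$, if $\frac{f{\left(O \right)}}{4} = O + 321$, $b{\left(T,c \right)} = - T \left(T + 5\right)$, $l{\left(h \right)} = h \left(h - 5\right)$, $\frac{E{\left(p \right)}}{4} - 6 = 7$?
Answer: $-52978$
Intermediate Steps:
$E{\left(p \right)} = 52$ ($E{\left(p \right)} = 24 + 4 \cdot 7 = 24 + 28 = 52$)
$l{\left(h \right)} = h \left(-5 + h\right)$
$b{\left(T,c \right)} = - T \left(5 + T\right)$
$f{\left(O \right)} = 1284 + 4 O$ ($f{\left(O \right)} = 4 \left(O + 321\right) = 4 \left(321 + O\right) = 1284 + 4 O$)
$\left(59558 + f{\left(E{\left(8 \right)} + 137 \right)}\right) + b{\left(l{\left(21 \right)},417 \right)} = \left(59558 + \left(1284 + 4 \left(52 + 137\right)\right)\right) - 21 \left(-5 + 21\right) \left(5 + 21 \left(-5 + 21\right)\right) = \left(59558 + \left(1284 + 4 \cdot 189\right)\right) - 21 \cdot 16 \left(5 + 21 \cdot 16\right) = \left(59558 + \left(1284 + 756\right)\right) - 336 \left(5 + 336\right) = \left(59558 + 2040\right) - 336 \cdot 341 = 61598 - 114576 = -52978$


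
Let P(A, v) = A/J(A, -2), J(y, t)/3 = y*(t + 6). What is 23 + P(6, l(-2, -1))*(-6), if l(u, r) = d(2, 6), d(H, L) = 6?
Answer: 45/2 ≈ 22.500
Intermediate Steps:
J(y, t) = 3*y*(6 + t) (J(y, t) = 3*(y*(t + 6)) = 3*(y*(6 + t)) = 3*y*(6 + t))
l(u, r) = 6
P(A, v) = 1/12 (P(A, v) = A/((3*A*(6 - 2))) = A/((3*A*4)) = A/((12*A)) = A*(1/(12*A)) = 1/12)
23 + P(6, l(-2, -1))*(-6) = 23 + (1/12)*(-6) = 23 - 1/2 = 45/2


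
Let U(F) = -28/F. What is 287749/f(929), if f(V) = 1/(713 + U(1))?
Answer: 197108065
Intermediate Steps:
f(V) = 1/685 (f(V) = 1/(713 - 28/1) = 1/(713 - 28*1) = 1/(713 - 28) = 1/685)
287749/f(929) = 287749/(1/685) = 287749*685 = 197108065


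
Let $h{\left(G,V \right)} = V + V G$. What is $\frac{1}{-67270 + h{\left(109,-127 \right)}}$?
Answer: $- \frac{1}{81240} \approx -1.2309 \cdot 10^{-5}$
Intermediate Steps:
$h{\left(G,V \right)} = V + G V$
$\frac{1}{-67270 + h{\left(109,-127 \right)}} = \frac{1}{-67270 - 127 \left(1 + 109\right)} = \frac{1}{-67270 - 13970} = \frac{1}{-81240} = - \frac{1}{81240}$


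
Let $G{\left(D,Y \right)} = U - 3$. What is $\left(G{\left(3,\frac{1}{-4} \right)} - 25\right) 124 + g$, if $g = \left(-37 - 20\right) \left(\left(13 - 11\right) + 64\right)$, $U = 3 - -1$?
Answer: $-6738$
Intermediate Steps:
$U = 4$ ($U = 3 + 1 = 4$)
$G{\left(D,Y \right)} = 1$ ($G{\left(D,Y \right)} = 4 - 3 = 1$)
$g = -3762$ ($g = - 57 \left(\left(13 - 11\right) + 64\right) = - 57 \left(2 + 64\right) = \left(-57\right) 66 = -3762$)
$\left(G{\left(3,\frac{1}{-4} \right)} - 25\right) 124 + g = \left(1 - 25\right) 124 - 3762 = \left(-24\right) 124 - 3762 = -2976 - 3762 = -6738$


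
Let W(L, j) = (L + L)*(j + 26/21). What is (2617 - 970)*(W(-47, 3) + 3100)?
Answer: 31146966/7 ≈ 4.4496e+6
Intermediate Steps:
W(L, j) = 2*L*(26/21 + j) (W(L, j) = (2*L)*(j + 26*(1/21)) = (2*L)*(j + 26/21) = (2*L)*(26/21 + j) = 2*L*(26/21 + j))
(2617 - 970)*(W(-47, 3) + 3100) = (2617 - 970)*((2/21)*(-47)*(26 + 21*3) + 3100) = 1647*((2/21)*(-47)*(26 + 63) + 3100) = 1647*((2/21)*(-47)*89 + 3100) = 1647*(-8366/21 + 3100) = 1647*(56734/21) = 31146966/7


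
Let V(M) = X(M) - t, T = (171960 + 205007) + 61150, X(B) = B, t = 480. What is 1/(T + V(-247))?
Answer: 1/437390 ≈ 2.2863e-6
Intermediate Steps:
T = 438117 (T = 376967 + 61150 = 438117)
V(M) = -480 + M (V(M) = M - 1*480 = M - 480 = -480 + M)
1/(T + V(-247)) = 1/(438117 + (-480 - 247)) = 1/(438117 - 727) = 1/437390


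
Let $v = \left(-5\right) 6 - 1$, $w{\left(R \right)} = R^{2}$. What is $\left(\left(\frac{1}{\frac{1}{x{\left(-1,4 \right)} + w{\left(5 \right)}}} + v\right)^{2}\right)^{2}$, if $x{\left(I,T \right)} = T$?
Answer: $16$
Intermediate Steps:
$v = -31$ ($v = -30 - 1 = -31$)
$\left(\left(\frac{1}{\frac{1}{x{\left(-1,4 \right)} + w{\left(5 \right)}}} + v\right)^{2}\right)^{2} = \left(\left(\frac{1}{\frac{1}{4 + 5^{2}}} - 31\right)^{2}\right)^{2} = \left(\left(\frac{1}{\frac{1}{4 + 25}} - 31\right)^{2}\right)^{2} = \left(\left(\frac{1}{\frac{1}{29}} - 31\right)^{2}\right)^{2} = \left(\left(29 - 31\right)^{2}\right)^{2} = \left(\left(-2\right)^{2}\right)^{2} = 4^{2} = 16$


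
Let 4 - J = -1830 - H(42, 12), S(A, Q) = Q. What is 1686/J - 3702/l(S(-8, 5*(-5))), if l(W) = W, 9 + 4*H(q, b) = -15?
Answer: 3404703/22850 ≈ 149.00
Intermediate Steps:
H(q, b) = -6 (H(q, b) = -9/4 + (1/4)*(-15) = -9/4 - 15/4 = -6)
J = 1828 (J = 4 - (-1830 - 1*(-6)) = 4 - (-1830 + 6) = 4 - 1*(-1824) = 4 + 1824 = 1828)
1686/J - 3702/l(S(-8, 5*(-5))) = 1686/1828 - 3702/(5*(-5)) = 1686*(1/1828) - 3702/(-25) = 843/914 - 3702*(-1/25) = 843/914 + 3702/25 = 3404703/22850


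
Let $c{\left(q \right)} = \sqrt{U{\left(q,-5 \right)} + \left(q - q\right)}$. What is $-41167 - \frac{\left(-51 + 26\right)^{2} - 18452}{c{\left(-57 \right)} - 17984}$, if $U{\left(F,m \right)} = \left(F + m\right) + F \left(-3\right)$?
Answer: $- \frac{13314722460317}{323424147} - \frac{17827 \sqrt{109}}{323424147} \approx -41168.0$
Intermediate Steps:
$U{\left(F,m \right)} = m - 2 F$ ($U{\left(F,m \right)} = \left(F + m\right) - 3 F = m - 2 F$)
$c{\left(q \right)} = \sqrt{-5 - 2 q}$ ($c{\left(q \right)} = \sqrt{\left(-5 - 2 q\right) + \left(q - q\right)} = \sqrt{\left(-5 - 2 q\right) + 0} = \sqrt{-5 - 2 q}$)
$-41167 - \frac{\left(-51 + 26\right)^{2} - 18452}{c{\left(-57 \right)} - 17984} = -41167 - \frac{\left(-51 + 26\right)^{2} - 18452}{\sqrt{-5 - -114} - 17984} = -41167 - \frac{\left(-25\right)^{2} - 18452}{\sqrt{-5 + 114} - 17984} = -41167 - \frac{625 - 18452}{\sqrt{109} - 17984} = -41167 - - \frac{17827}{-17984 + \sqrt{109}} = -41167 + \frac{17827}{-17984 + \sqrt{109}}$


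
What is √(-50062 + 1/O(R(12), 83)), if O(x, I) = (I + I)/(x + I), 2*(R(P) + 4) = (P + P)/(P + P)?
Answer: 5*I*√55179811/166 ≈ 223.74*I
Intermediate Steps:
R(P) = -7/2 (R(P) = -4 + ((P + P)/(P + P))/2 = -4 + ((2*P)/((2*P)))/2 = -4 + ((2*P)*(1/(2*P)))/2 = -4 + (½)*1 = -4 + ½ = -7/2)
O(x, I) = 2*I/(I + x) (O(x, I) = (2*I)/(I + x) = 2*I/(I + x))
√(-50062 + 1/O(R(12), 83)) = √(-50062 + 1/(2*83/(83 - 7/2))) = √(-50062 + 1/(2*83/(159/2))) = √(-50062 + 1/(2*83*(2/159))) = √(-50062 + 1/(332/159)) = √(-50062 + 159/332) = √(-16620425/332) = 5*I*√55179811/166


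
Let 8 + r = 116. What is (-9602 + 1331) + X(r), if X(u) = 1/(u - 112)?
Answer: -33085/4 ≈ -8271.3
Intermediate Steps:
r = 108 (r = -8 + 116 = 108)
X(u) = 1/(-112 + u)
(-9602 + 1331) + X(r) = (-9602 + 1331) + 1/(-112 + 108) = -8271 + 1/(-4) = -8271 - ¼ = -33085/4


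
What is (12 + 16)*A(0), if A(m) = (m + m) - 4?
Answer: -112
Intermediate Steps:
A(m) = -4 + 2*m (A(m) = 2*m - 4 = -4 + 2*m)
(12 + 16)*A(0) = (12 + 16)*(-4 + 2*0) = 28*(-4 + 0) = 28*(-4) = -112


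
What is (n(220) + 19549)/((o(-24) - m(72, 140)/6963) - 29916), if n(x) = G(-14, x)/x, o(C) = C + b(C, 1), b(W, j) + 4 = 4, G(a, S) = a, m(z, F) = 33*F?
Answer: -453730813/694922800 ≈ -0.65292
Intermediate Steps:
b(W, j) = 0 (b(W, j) = -4 + 4 = 0)
o(C) = C (o(C) = C + 0 = C)
n(x) = -14/x
(n(220) + 19549)/((o(-24) - m(72, 140)/6963) - 29916) = (-14/220 + 19549)/((-24 - 33*140/6963) - 29916) = (-14*1/220 + 19549)/((-24 - 4620/6963) - 29916) = (-7/110 + 19549)/((-24 - 1*140/211) - 29916) = 2150383/(110*((-24 - 140/211) - 29916)) = 2150383/(110*(-5204/211 - 29916)) = 2150383/(110*(-6317480/211)) = (2150383/110)*(-211/6317480) = -453730813/694922800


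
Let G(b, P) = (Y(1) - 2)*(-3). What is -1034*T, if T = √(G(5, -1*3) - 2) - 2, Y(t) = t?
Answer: 1034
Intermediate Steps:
G(b, P) = 3 (G(b, P) = (1 - 2)*(-3) = -1*(-3) = 3)
T = -1 (T = √(3 - 2) - 2 = √1 - 2 = 1 - 2 = -1)
-1034*T = -1034*(-1) = 1034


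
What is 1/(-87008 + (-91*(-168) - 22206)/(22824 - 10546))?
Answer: -6139/534145571 ≈ -1.1493e-5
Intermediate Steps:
1/(-87008 + (-91*(-168) - 22206)/(22824 - 10546)) = 1/(-87008 + (15288 - 22206)/12278) = 1/(-87008 - 6918*1/12278) = 1/(-87008 - 3459/6139) = 1/(-534145571/6139) = -6139/534145571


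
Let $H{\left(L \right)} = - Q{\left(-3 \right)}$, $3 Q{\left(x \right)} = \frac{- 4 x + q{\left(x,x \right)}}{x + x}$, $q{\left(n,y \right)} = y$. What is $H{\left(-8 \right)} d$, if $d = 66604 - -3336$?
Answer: $34970$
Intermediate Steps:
$d = 69940$ ($d = 66604 + 3336 = 69940$)
$Q{\left(x \right)} = - \frac{1}{2}$ ($Q{\left(x \right)} = \frac{\left(- 4 x + x\right) \frac{1}{x + x}}{3} = \frac{- 3 x \frac{1}{2 x}}{3} = \frac{1}{3} \left(- \frac{3}{2}\right) = - \frac{1}{2}$)
$H{\left(L \right)} = \frac{1}{2}$ ($H{\left(L \right)} = \left(-1\right) \left(- \frac{1}{2}\right) = \frac{1}{2}$)
$H{\left(-8 \right)} d = \frac{1}{2} \cdot 69940 = 34970$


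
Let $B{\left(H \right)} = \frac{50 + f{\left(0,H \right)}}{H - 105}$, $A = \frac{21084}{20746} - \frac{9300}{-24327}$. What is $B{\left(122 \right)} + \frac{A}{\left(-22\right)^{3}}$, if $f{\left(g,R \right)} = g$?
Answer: $\frac{1317077749511}{447826433868} \approx 2.941$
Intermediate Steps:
$A = \frac{117641378}{84114657}$ ($A = 21084 \cdot \frac{1}{20746} - - \frac{3100}{8109} = \frac{10542}{10373} + \frac{3100}{8109} = \frac{117641378}{84114657} \approx 1.3986$)
$B{\left(H \right)} = \frac{50}{-105 + H}$ ($B{\left(H \right)} = \frac{50 + 0}{H - 105} = \frac{50}{-105 + H}$)
$B{\left(122 \right)} + \frac{A}{\left(-22\right)^{3}} = \frac{50}{-105 + 122} + \frac{117641378}{84114657 \left(-22\right)^{3}} = \frac{50}{17} + \frac{117641378}{84114657 \left(-10648\right)} = 50 \cdot \frac{1}{17} + \frac{117641378}{84114657} \left(- \frac{1}{10648}\right) = \frac{50}{17} - \frac{58820689}{447826433868} = \frac{1317077749511}{447826433868}$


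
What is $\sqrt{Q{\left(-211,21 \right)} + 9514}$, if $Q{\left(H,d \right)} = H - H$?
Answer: $\sqrt{9514} \approx 97.54$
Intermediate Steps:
$Q{\left(H,d \right)} = 0$
$\sqrt{Q{\left(-211,21 \right)} + 9514} = \sqrt{0 + 9514} = \sqrt{9514}$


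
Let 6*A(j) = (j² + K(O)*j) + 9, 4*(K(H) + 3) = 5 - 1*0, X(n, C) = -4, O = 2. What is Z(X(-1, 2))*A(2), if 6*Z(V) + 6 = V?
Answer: -95/36 ≈ -2.6389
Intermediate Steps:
K(H) = -7/4 (K(H) = -3 + (5 - 1*0)/4 = -3 + (5 + 0)/4 = -3 + (¼)*5 = -3 + 5/4 = -7/4)
A(j) = 3/2 - 7*j/24 + j²/6 (A(j) = ((j² - 7*j/4) + 9)/6 = (9 + j² - 7*j/4)/6 = 3/2 - 7*j/24 + j²/6)
Z(V) = -1 + V/6
Z(X(-1, 2))*A(2) = (-1 + (⅙)*(-4))*(3/2 - 7/24*2 + (⅙)*2²) = (-1 - ⅔)*(3/2 - 7/12 + (⅙)*4) = -5*(3/2 - 7/12 + ⅔)/3 = -5/3*19/12 = -95/36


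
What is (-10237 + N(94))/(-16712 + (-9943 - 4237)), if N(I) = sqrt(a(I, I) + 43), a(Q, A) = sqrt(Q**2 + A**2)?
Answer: 10237/30892 - sqrt(43 + 94*sqrt(2))/30892 ≈ 0.33095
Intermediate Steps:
a(Q, A) = sqrt(A**2 + Q**2)
N(I) = sqrt(43 + sqrt(2)*sqrt(I**2)) (N(I) = sqrt(sqrt(I**2 + I**2) + 43) = sqrt(sqrt(2*I**2) + 43) = sqrt(sqrt(2)*sqrt(I**2) + 43) = sqrt(43 + sqrt(2)*sqrt(I**2)))
(-10237 + N(94))/(-16712 + (-9943 - 4237)) = (-10237 + sqrt(43 + sqrt(2)*sqrt(94**2)))/(-16712 + (-9943 - 4237)) = (-10237 + sqrt(43 + sqrt(2)*sqrt(8836)))/(-16712 - 14180) = (-10237 + sqrt(43 + sqrt(2)*94))/(-30892) = (-10237 + sqrt(43 + 94*sqrt(2)))*(-1/30892) = 10237/30892 - sqrt(43 + 94*sqrt(2))/30892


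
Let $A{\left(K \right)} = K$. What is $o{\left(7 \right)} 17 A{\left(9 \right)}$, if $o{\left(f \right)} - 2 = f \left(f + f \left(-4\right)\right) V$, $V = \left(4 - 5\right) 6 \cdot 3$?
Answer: $405144$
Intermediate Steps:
$V = -18$ ($V = \left(-1\right) 18 = -18$)
$o{\left(f \right)} = 2 + 54 f^{2}$ ($o{\left(f \right)} = 2 + f \left(f + f \left(-4\right)\right) \left(-18\right) = 2 + f \left(f - 4 f\right) \left(-18\right) = 2 + f \left(- 3 f\right) \left(-18\right) = 2 + - 3 f^{2} \left(-18\right) = 2 + 54 f^{2}$)
$o{\left(7 \right)} 17 A{\left(9 \right)} = \left(2 + 54 \cdot 7^{2}\right) 17 \cdot 9 = \left(2 + 54 \cdot 49\right) 17 \cdot 9 = \left(2 + 2646\right) 17 \cdot 9 = 2648 \cdot 17 \cdot 9 = 45016 \cdot 9 = 405144$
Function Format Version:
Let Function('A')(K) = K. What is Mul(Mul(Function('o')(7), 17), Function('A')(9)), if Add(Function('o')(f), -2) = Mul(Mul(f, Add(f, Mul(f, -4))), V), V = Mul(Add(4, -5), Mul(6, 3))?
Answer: 405144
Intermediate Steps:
V = -18 (V = Mul(-1, 18) = -18)
Function('o')(f) = Add(2, Mul(54, Pow(f, 2))) (Function('o')(f) = Add(2, Mul(Mul(f, Add(f, Mul(f, -4))), -18)) = Add(2, Mul(Mul(f, Add(f, Mul(-4, f))), -18)) = Add(2, Mul(Mul(f, Mul(-3, f)), -18)) = Add(2, Mul(Mul(-3, Pow(f, 2)), -18)) = Add(2, Mul(54, Pow(f, 2))))
Mul(Mul(Function('o')(7), 17), Function('A')(9)) = Mul(Mul(Add(2, Mul(54, Pow(7, 2))), 17), 9) = Mul(Mul(Add(2, Mul(54, 49)), 17), 9) = Mul(Mul(Add(2, 2646), 17), 9) = Mul(Mul(2648, 17), 9) = Mul(45016, 9) = 405144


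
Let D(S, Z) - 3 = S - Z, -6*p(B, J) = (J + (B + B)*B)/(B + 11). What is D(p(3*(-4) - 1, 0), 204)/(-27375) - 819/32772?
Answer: -16756031/897133500 ≈ -0.018677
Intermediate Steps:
p(B, J) = -(J + 2*B²)/(6*(11 + B)) (p(B, J) = -(J + (B + B)*B)/(6*(B + 11)) = -(J + (2*B)*B)/(6*(11 + B)) = -(J + 2*B²)/(6*(11 + B)))
D(S, Z) = 3 + S - Z (D(S, Z) = 3 + (S - Z) = 3 + S - Z)
D(p(3*(-4) - 1, 0), 204)/(-27375) - 819/32772 = (3 + (-1*0 - 2*(3*(-4) - 1)²)/(6*(11 + (3*(-4) - 1))) - 1*204)/(-27375) - 819/32772 = (3 + (0 - 2*(-12 - 1)²)/(6*(11 + (-12 - 1))) - 204)*(-1/27375) - 819*1/32772 = (3 + (0 - 2*(-13)²)/(6*(11 - 13)) - 204)*(-1/27375) - 273/10924 = (3 + (⅙)*(0 - 2*169)/(-2) - 204)*(-1/27375) - 273/10924 = (3 + (⅙)*(-½)*(0 - 338) - 204)*(-1/27375) - 273/10924 = (3 + (⅙)*(-½)*(-338) - 204)*(-1/27375) - 273/10924 = (3 + 169/6 - 204)*(-1/27375) - 273/10924 = -1037/6*(-1/27375) - 273/10924 = 1037/164250 - 273/10924 = -16756031/897133500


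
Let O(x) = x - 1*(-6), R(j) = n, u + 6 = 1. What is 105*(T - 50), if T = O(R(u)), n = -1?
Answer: -4725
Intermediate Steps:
u = -5 (u = -6 + 1 = -5)
R(j) = -1
O(x) = 6 + x (O(x) = x + 6 = 6 + x)
T = 5 (T = 6 - 1 = 5)
105*(T - 50) = 105*(5 - 50) = 105*(-45) = -4725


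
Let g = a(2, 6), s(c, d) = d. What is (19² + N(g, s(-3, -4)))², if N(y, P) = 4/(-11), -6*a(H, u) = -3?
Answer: 15737089/121 ≈ 1.3006e+5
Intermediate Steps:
a(H, u) = ½ (a(H, u) = -⅙*(-3) = ½)
g = ½ ≈ 0.50000
N(y, P) = -4/11 (N(y, P) = 4*(-1/11) = -4/11)
(19² + N(g, s(-3, -4)))² = (19² - 4/11)² = (361 - 4/11)² = (3967/11)² = 15737089/121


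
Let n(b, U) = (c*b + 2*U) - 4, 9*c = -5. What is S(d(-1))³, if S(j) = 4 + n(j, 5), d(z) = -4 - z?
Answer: 42875/27 ≈ 1588.0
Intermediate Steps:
c = -5/9 (c = (⅑)*(-5) = -5/9 ≈ -0.55556)
n(b, U) = -4 + 2*U - 5*b/9 (n(b, U) = (-5*b/9 + 2*U) - 4 = (2*U - 5*b/9) - 4 = -4 + 2*U - 5*b/9)
S(j) = 10 - 5*j/9 (S(j) = 4 + (-4 + 2*5 - 5*j/9) = 4 + (-4 + 10 - 5*j/9) = 4 + (6 - 5*j/9) = 10 - 5*j/9)
S(d(-1))³ = (10 - 5*(-4 - 1*(-1))/9)³ = (10 - 5*(-4 + 1)/9)³ = (10 - 5/9*(-3))³ = (10 + 5/3)³ = (35/3)³ = 42875/27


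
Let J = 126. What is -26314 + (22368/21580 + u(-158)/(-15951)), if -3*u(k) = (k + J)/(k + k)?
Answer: -41281371808642/1568860605 ≈ -26313.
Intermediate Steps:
u(k) = -(126 + k)/(6*k) (u(k) = -(k + 126)/(3*(k + k)) = -(126 + k)/(3*(2*k)) = -(126 + k)*1/(2*k)/3 = -(126 + k)/(6*k))
-26314 + (22368/21580 + u(-158)/(-15951)) = -26314 + (22368/21580 + ((⅙)*(-126 - 1*(-158))/(-158))/(-15951)) = -26314 + (22368*(1/21580) + ((⅙)*(-1/158)*(-126 + 158))*(-1/15951)) = -26314 + (5592/5395 + ((⅙)*(-1/158)*32)*(-1/15951)) = -26314 + (5592/5395 - 8/237*(-1/15951)) = -26314 + (5592/5395 + 8/3780387) = -26314 + 1626151328/1568860605 = -41281371808642/1568860605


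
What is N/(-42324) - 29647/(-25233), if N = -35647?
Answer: 718086793/355987164 ≈ 2.0172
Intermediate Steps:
N/(-42324) - 29647/(-25233) = -35647/(-42324) - 29647/(-25233) = -35647*(-1/42324) - 29647*(-1/25233) = 35647/42324 + 29647/25233 = 718086793/355987164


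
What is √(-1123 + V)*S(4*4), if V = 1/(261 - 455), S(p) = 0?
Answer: 0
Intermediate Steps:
V = -1/194 (V = 1/(-194) = -1/194 ≈ -0.0051546)
√(-1123 + V)*S(4*4) = √(-1123 - 1/194)*0 = √(-217863/194)*0 = (3*I*√4696158/194)*0 = 0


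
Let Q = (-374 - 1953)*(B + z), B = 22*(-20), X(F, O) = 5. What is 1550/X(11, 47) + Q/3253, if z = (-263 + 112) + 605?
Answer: 975852/3253 ≈ 299.99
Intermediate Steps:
z = 454 (z = -151 + 605 = 454)
B = -440
Q = -32578 (Q = (-374 - 1953)*(-440 + 454) = -2327*14 = -32578)
1550/X(11, 47) + Q/3253 = 1550/5 - 32578/3253 = 1550*(⅕) - 32578*1/3253 = 310 - 32578/3253 = 975852/3253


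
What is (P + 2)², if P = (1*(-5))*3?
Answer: 169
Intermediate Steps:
P = -15 (P = -5*3 = -15)
(P + 2)² = (-15 + 2)² = (-13)² = 169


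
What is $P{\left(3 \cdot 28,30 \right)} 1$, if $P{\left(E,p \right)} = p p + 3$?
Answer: $903$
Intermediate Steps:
$P{\left(E,p \right)} = 3 + p^{2}$ ($P{\left(E,p \right)} = p^{2} + 3 = 3 + p^{2}$)
$P{\left(3 \cdot 28,30 \right)} 1 = \left(3 + 30^{2}\right) 1 = \left(3 + 900\right) 1 = 903 \cdot 1 = 903$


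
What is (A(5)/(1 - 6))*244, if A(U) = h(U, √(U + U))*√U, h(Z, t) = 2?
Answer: -488*√5/5 ≈ -218.24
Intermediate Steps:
A(U) = 2*√U
(A(5)/(1 - 6))*244 = ((2*√5)/(1 - 6))*244 = ((2*√5)/(-5))*244 = -2*√5/5*244 = -488*√5/5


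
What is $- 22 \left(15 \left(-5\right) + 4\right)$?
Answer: $1562$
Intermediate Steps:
$- 22 \left(15 \left(-5\right) + 4\right) = - 22 \left(-75 + 4\right) = \left(-22\right) \left(-71\right) = 1562$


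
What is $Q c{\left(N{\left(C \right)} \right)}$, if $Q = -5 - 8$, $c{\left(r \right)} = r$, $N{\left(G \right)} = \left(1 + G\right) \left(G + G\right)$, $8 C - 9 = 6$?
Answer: $- \frac{4485}{32} \approx -140.16$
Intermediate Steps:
$C = \frac{15}{8}$ ($C = \frac{9}{8} + \frac{1}{8} \cdot 6 = \frac{9}{8} + \frac{3}{4} = \frac{15}{8} \approx 1.875$)
$N{\left(G \right)} = 2 G \left(1 + G\right)$ ($N{\left(G \right)} = \left(1 + G\right) 2 G = 2 G \left(1 + G\right)$)
$Q = -13$
$Q c{\left(N{\left(C \right)} \right)} = - 13 \cdot 2 \cdot \frac{15}{8} \left(1 + \frac{15}{8}\right) = - 13 \cdot 2 \cdot \frac{15}{8} \cdot \frac{23}{8} = \left(-13\right) \frac{345}{32} = - \frac{4485}{32}$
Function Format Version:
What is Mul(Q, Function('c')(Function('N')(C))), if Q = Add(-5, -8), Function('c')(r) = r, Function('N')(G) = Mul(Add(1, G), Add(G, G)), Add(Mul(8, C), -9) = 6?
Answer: Rational(-4485, 32) ≈ -140.16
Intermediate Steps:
C = Rational(15, 8) (C = Add(Rational(9, 8), Mul(Rational(1, 8), 6)) = Add(Rational(9, 8), Rational(3, 4)) = Rational(15, 8) ≈ 1.8750)
Function('N')(G) = Mul(2, G, Add(1, G)) (Function('N')(G) = Mul(Add(1, G), Mul(2, G)) = Mul(2, G, Add(1, G)))
Q = -13
Mul(Q, Function('c')(Function('N')(C))) = Mul(-13, Mul(2, Rational(15, 8), Add(1, Rational(15, 8)))) = Mul(-13, Mul(2, Rational(15, 8), Rational(23, 8))) = Mul(-13, Rational(345, 32)) = Rational(-4485, 32)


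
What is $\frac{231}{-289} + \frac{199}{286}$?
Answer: $- \frac{8555}{82654} \approx -0.1035$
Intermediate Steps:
$\frac{231}{-289} + \frac{199}{286} = 231 \left(- \frac{1}{289}\right) + 199 \cdot \frac{1}{286} = - \frac{231}{289} + \frac{199}{286} = - \frac{8555}{82654}$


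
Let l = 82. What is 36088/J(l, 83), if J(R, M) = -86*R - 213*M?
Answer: -36088/24731 ≈ -1.4592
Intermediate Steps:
J(R, M) = -213*M - 86*R
36088/J(l, 83) = 36088/(-213*83 - 86*82) = 36088/(-17679 - 7052) = 36088/(-24731) = 36088*(-1/24731) = -36088/24731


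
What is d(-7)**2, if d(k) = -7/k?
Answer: 1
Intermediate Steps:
d(-7)**2 = (-7/(-7))**2 = (-7*(-1/7))**2 = 1**2 = 1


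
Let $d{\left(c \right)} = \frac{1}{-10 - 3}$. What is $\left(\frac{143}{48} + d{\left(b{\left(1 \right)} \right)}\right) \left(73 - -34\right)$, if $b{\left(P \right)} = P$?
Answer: $\frac{193777}{624} \approx 310.54$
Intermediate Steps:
$d{\left(c \right)} = - \frac{1}{13}$ ($d{\left(c \right)} = \frac{1}{-13} = - \frac{1}{13}$)
$\left(\frac{143}{48} + d{\left(b{\left(1 \right)} \right)}\right) \left(73 - -34\right) = \left(\frac{143}{48} - \frac{1}{13}\right) \left(73 - -34\right) = \left(143 \cdot \frac{1}{48} - \frac{1}{13}\right) \left(73 + 34\right) = \left(\frac{143}{48} - \frac{1}{13}\right) 107 = \frac{1811}{624} \cdot 107 = \frac{193777}{624}$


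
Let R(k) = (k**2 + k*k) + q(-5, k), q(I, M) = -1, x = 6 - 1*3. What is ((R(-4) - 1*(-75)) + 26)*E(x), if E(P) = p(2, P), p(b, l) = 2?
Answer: 264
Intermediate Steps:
x = 3 (x = 6 - 3 = 3)
E(P) = 2
R(k) = -1 + 2*k**2 (R(k) = (k**2 + k*k) - 1 = (k**2 + k**2) - 1 = 2*k**2 - 1 = -1 + 2*k**2)
((R(-4) - 1*(-75)) + 26)*E(x) = (((-1 + 2*(-4)**2) - 1*(-75)) + 26)*2 = (((-1 + 2*16) + 75) + 26)*2 = (((-1 + 32) + 75) + 26)*2 = ((31 + 75) + 26)*2 = (106 + 26)*2 = 132*2 = 264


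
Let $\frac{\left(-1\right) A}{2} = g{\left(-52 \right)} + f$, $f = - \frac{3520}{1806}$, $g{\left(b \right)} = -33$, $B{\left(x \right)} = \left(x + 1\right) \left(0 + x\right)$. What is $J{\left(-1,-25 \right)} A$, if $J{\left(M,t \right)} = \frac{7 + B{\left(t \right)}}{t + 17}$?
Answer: $- \frac{19156313}{3612} \approx -5303.5$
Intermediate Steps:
$B{\left(x \right)} = x \left(1 + x\right)$ ($B{\left(x \right)} = \left(1 + x\right) x = x \left(1 + x\right)$)
$J{\left(M,t \right)} = \frac{7 + t \left(1 + t\right)}{17 + t}$ ($J{\left(M,t \right)} = \frac{7 + t \left(1 + t\right)}{t + 17} = \frac{7 + t \left(1 + t\right)}{17 + t}$)
$f = - \frac{1760}{903}$ ($f = \left(-3520\right) \frac{1}{1806} = - \frac{1760}{903} \approx -1.9491$)
$A = \frac{63118}{903}$ ($A = - 2 \left(-33 - \frac{1760}{903}\right) = \left(-2\right) \left(- \frac{31559}{903}\right) = \frac{63118}{903} \approx 69.898$)
$J{\left(-1,-25 \right)} A = \frac{7 - 25 \left(1 - 25\right)}{17 - 25} \cdot \frac{63118}{903} = \frac{7 - -600}{-8} \cdot \frac{63118}{903} = - \frac{7 + 600}{8} \cdot \frac{63118}{903} = \left(- \frac{1}{8}\right) 607 \cdot \frac{63118}{903} = \left(- \frac{607}{8}\right) \frac{63118}{903} = - \frac{19156313}{3612}$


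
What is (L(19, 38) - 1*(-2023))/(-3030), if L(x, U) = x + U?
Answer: -208/303 ≈ -0.68647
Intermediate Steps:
L(x, U) = U + x
(L(19, 38) - 1*(-2023))/(-3030) = ((38 + 19) - 1*(-2023))/(-3030) = (57 + 2023)*(-1/3030) = 2080*(-1/3030) = -208/303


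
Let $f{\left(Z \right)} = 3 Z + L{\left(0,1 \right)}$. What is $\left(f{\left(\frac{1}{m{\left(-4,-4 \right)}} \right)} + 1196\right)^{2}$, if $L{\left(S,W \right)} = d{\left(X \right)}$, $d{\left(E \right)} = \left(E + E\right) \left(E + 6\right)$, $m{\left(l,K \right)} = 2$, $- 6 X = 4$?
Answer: $\frac{459116329}{324} \approx 1.417 \cdot 10^{6}$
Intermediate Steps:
$X = - \frac{2}{3}$ ($X = \left(- \frac{1}{6}\right) 4 = - \frac{2}{3} \approx -0.66667$)
$d{\left(E \right)} = 2 E \left(6 + E\right)$
$L{\left(S,W \right)} = - \frac{64}{9}$ ($L{\left(S,W \right)} = 2 \left(- \frac{2}{3}\right) \left(6 - \frac{2}{3}\right) = 2 \left(- \frac{2}{3}\right) \frac{16}{3} = - \frac{64}{9}$)
$f{\left(Z \right)} = - \frac{64}{9} + 3 Z$ ($f{\left(Z \right)} = 3 Z - \frac{64}{9} = - \frac{64}{9} + 3 Z$)
$\left(f{\left(\frac{1}{m{\left(-4,-4 \right)}} \right)} + 1196\right)^{2} = \left(\left(- \frac{64}{9} + \frac{3}{2}\right) + 1196\right)^{2} = \left(- \frac{101}{18} + 1196\right)^{2} = \left(\frac{21427}{18}\right)^{2} = \frac{459116329}{324}$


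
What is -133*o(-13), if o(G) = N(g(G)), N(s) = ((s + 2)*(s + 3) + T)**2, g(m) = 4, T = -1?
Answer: -223573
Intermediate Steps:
N(s) = (-1 + (2 + s)*(3 + s))**2 (N(s) = ((s + 2)*(s + 3) - 1)**2 = ((2 + s)*(3 + s) - 1)**2 = (-1 + (2 + s)*(3 + s))**2)
o(G) = 1681 (o(G) = (5 + 4**2 + 5*4)**2 = (5 + 16 + 20)**2 = 41**2 = 1681)
-133*o(-13) = -133*1681 = -223573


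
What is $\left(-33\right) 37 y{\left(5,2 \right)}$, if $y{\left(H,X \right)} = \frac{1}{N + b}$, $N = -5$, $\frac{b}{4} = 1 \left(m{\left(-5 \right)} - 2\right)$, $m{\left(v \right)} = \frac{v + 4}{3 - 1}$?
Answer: $\frac{407}{5} \approx 81.4$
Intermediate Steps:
$m{\left(v \right)} = 2 + \frac{v}{2}$ ($m{\left(v \right)} = \frac{4 + v}{2} = \left(4 + v\right) \frac{1}{2} = 2 + \frac{v}{2}$)
$b = -10$ ($b = 4 \cdot 1 \left(\left(2 + \frac{1}{2} \left(-5\right)\right) - 2\right) = 4 \cdot 1 \left(\left(2 - \frac{5}{2}\right) - 2\right) = 4 \cdot 1 \left(- \frac{1}{2} - 2\right) = 4 \cdot 1 \left(- \frac{5}{2}\right) = 4 \left(- \frac{5}{2}\right) = -10$)
$y{\left(H,X \right)} = - \frac{1}{15}$ ($y{\left(H,X \right)} = \frac{1}{-5 - 10} = \frac{1}{-15} = - \frac{1}{15}$)
$\left(-33\right) 37 y{\left(5,2 \right)} = \left(-33\right) 37 \left(- \frac{1}{15}\right) = \left(-1221\right) \left(- \frac{1}{15}\right) = \frac{407}{5}$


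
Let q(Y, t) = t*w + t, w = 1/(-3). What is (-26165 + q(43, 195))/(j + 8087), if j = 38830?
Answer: -26035/46917 ≈ -0.55492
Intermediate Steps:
w = -1/3 (w = 1*(-1/3) = -1/3 ≈ -0.33333)
q(Y, t) = 2*t/3 (q(Y, t) = t*(-1/3) + t = -t/3 + t = 2*t/3)
(-26165 + q(43, 195))/(j + 8087) = (-26165 + (2/3)*195)/(38830 + 8087) = (-26165 + 130)/46917 = -26035*1/46917 = -26035/46917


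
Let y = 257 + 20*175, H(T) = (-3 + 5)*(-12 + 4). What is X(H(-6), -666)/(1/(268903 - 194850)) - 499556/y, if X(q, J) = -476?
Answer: -132431849152/3757 ≈ -3.5249e+7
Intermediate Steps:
H(T) = -16 (H(T) = 2*(-8) = -16)
y = 3757 (y = 257 + 3500 = 3757)
X(H(-6), -666)/(1/(268903 - 194850)) - 499556/y = -476/(1/(268903 - 194850)) - 499556/3757 = -476/(1/74053) - 499556*1/3757 = -476/1/74053 - 499556/3757 = -476*74053 - 499556/3757 = -35249228 - 499556/3757 = -132431849152/3757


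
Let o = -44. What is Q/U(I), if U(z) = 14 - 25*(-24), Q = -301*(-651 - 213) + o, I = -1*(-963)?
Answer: 130010/307 ≈ 423.49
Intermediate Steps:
I = 963
Q = 260020 (Q = -301*(-651 - 213) - 44 = -301*(-864) - 44 = 260064 - 44 = 260020)
U(z) = 614 (U(z) = 14 + 600 = 614)
Q/U(I) = 260020/614 = 260020*(1/614) = 130010/307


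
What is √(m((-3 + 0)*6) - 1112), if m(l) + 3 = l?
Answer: I*√1133 ≈ 33.66*I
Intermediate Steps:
m(l) = -3 + l
√(m((-3 + 0)*6) - 1112) = √((-3 + (-3 + 0)*6) - 1112) = √((-3 - 3*6) - 1112) = √((-3 - 18) - 1112) = √(-21 - 1112) = √(-1133) = I*√1133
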